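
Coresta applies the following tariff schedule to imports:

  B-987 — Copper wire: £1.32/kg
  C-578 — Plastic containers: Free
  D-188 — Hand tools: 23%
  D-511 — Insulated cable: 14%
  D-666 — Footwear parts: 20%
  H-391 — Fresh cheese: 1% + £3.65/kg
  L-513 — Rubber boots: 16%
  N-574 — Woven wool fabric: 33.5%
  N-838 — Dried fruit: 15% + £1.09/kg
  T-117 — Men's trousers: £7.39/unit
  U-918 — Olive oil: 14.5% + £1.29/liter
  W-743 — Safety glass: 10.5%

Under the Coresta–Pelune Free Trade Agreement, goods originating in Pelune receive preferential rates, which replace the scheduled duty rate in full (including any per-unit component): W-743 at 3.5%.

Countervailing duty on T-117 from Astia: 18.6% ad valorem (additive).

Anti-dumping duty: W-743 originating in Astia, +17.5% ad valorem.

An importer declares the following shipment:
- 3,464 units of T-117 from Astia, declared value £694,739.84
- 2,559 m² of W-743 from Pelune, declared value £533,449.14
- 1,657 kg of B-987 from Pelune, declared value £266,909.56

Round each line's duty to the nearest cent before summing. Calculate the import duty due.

Line 1 (T-117, Astia, 3,464 units, £694,739.84):
Base rate for T-117 is £7.39/unit.
Additional duty on T-117 from Astia: +18.6% ad valorem. Applied ad valorem rate = 18.6%.
Duty = £694,739.84 × 18.6% + 3,464 × £7.39 = £154,820.57.
Line 2 (W-743, Pelune, 2,559 m², £533,449.14):
Base rate for W-743 is 10.5%.
Origin Pelune qualifies under the Coresta–Pelune agreement and W-743 is covered: preferential rate 3.5% applies instead.
The additional-duty order on W-743 targets Astia, not Pelune; it does not apply.
Duty = £533,449.14 × 3.5% = £18,670.72.
Line 3 (B-987, Pelune, 1,657 kg, £266,909.56):
Base rate for B-987 is £1.32/kg.
Origin Pelune is the FTA partner but B-987 is not on the preference list; base rate stands.
Duty = 1,657 × £1.32 = £2,187.24.
Total = £154,820.57 + £18,670.72 + £2,187.24 = £175,678.53.

£175,678.53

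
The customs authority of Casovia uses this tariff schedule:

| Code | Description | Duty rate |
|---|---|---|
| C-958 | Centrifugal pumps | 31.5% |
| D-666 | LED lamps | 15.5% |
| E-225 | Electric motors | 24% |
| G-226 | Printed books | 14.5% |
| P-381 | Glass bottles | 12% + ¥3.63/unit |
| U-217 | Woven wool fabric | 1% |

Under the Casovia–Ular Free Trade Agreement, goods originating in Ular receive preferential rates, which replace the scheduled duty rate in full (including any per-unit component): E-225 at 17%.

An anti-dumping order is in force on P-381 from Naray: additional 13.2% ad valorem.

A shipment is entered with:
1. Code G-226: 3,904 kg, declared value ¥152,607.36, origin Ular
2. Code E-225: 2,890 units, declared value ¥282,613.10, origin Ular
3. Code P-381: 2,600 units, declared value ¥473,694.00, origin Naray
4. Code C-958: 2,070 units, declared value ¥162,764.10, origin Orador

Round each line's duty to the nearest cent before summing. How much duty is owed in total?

Line 1 (G-226, Ular, 3,904 kg, ¥152,607.36):
Base rate for G-226 is 14.5%.
Origin Ular is the FTA partner but G-226 is not on the preference list; base rate stands.
Duty = ¥152,607.36 × 14.5% = ¥22,128.07.
Line 2 (E-225, Ular, 2,890 units, ¥282,613.10):
Base rate for E-225 is 24%.
Origin Ular qualifies under the Casovia–Ular agreement and E-225 is covered: preferential rate 17% applies instead.
Duty = ¥282,613.10 × 17% = ¥48,044.23.
Line 3 (P-381, Naray, 2,600 units, ¥473,694.00):
Base rate for P-381 is 12% + ¥3.63/unit.
Additional duty on P-381 from Naray: +13.2%. Applied ad valorem rate: 12% + 13.2% = 25.2%.
Duty = ¥473,694.00 × 25.2% + 2,600 × ¥3.63 = ¥128,808.89.
Line 4 (C-958, Orador, 2,070 units, ¥162,764.10):
Base rate for C-958 is 31.5%.
Duty = ¥162,764.10 × 31.5% = ¥51,270.69.
Total = ¥22,128.07 + ¥48,044.23 + ¥128,808.89 + ¥51,270.69 = ¥250,251.88.

¥250,251.88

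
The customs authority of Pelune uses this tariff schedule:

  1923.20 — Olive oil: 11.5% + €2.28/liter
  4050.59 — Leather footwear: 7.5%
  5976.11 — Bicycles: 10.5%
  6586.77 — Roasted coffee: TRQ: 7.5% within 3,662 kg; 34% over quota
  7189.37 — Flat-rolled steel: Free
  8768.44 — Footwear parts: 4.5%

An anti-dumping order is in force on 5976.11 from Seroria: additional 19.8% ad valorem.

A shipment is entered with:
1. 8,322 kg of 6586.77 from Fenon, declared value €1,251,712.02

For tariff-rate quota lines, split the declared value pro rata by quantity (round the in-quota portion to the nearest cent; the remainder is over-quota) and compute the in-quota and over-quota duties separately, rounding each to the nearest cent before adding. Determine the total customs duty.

Line 1 (6586.77, Fenon, 8,322 kg, €1,251,712.02):
Code 6586.77 is under a tariff-rate quota (threshold 3,662 kg). In-quota: 3,662 kg at 7.5%; over-quota: 4,660 kg at 34%.
Pro-rata value split: in-quota = €1,251,712.02 × 3,662/8,322 = €550,801.42; over-quota = €1,251,712.02 − €550,801.42 = €700,910.60.
In-quota duty = €550,801.42 × 7.5% = €41,310.11. Over-quota duty = €700,910.60 × 34% = €238,309.60.
Line duty = €41,310.11 + €238,309.60 = €279,619.71.

€279,619.71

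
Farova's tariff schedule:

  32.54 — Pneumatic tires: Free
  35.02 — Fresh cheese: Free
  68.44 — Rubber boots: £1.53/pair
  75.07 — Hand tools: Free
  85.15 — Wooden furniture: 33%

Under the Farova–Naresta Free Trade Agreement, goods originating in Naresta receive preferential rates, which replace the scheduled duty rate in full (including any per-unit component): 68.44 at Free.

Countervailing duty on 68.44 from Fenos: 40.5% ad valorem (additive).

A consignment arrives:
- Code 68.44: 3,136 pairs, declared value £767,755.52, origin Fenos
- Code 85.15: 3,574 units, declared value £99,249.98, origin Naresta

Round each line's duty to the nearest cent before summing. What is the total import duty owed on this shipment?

Line 1 (68.44, Fenos, 3,136 pairs, £767,755.52):
Base rate for 68.44 is £1.53/pair.
68.44 has an FTA preferential rate, but origin Fenos is not Naresta; base rate stands.
Additional duty on 68.44 from Fenos: +40.5% ad valorem. Applied ad valorem rate = 40.5%.
Duty = £767,755.52 × 40.5% + 3,136 × £1.53 = £315,739.07.
Line 2 (85.15, Naresta, 3,574 units, £99,249.98):
Base rate for 85.15 is 33%.
Origin Naresta is the FTA partner but 85.15 is not on the preference list; base rate stands.
Duty = £99,249.98 × 33% = £32,752.49.
Total = £315,739.07 + £32,752.49 = £348,491.56.

£348,491.56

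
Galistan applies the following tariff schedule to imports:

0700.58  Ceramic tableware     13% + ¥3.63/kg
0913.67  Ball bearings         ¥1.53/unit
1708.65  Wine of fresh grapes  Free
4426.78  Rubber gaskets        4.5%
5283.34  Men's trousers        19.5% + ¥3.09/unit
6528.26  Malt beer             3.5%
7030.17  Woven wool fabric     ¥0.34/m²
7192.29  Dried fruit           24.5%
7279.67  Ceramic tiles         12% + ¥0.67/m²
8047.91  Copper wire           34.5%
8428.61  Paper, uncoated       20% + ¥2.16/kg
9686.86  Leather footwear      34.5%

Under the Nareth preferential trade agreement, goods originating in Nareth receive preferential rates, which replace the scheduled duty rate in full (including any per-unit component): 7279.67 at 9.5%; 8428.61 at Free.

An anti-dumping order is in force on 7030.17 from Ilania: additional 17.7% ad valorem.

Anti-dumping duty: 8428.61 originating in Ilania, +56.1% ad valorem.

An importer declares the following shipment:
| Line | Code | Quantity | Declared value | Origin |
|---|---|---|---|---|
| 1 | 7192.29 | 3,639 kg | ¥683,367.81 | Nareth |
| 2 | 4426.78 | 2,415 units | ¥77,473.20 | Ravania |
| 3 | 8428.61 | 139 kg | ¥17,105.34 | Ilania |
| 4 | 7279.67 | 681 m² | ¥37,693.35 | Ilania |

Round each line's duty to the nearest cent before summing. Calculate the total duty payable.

Line 1 (7192.29, Nareth, 3,639 kg, ¥683,367.81):
Base rate for 7192.29 is 24.5%.
Origin Nareth is the FTA partner but 7192.29 is not on the preference list; base rate stands.
Duty = ¥683,367.81 × 24.5% = ¥167,425.11.
Line 2 (4426.78, Ravania, 2,415 units, ¥77,473.20):
Base rate for 4426.78 is 4.5%.
Duty = ¥77,473.20 × 4.5% = ¥3,486.29.
Line 3 (8428.61, Ilania, 139 kg, ¥17,105.34):
Base rate for 8428.61 is 20% + ¥2.16/kg.
8428.61 has an FTA preferential rate, but origin Ilania is not Nareth; base rate stands.
Additional duty on 8428.61 from Ilania: +56.1%. Applied ad valorem rate: 20% + 56.1% = 76.1%.
Duty = ¥17,105.34 × 76.1% + 139 × ¥2.16 = ¥13,317.40.
Line 4 (7279.67, Ilania, 681 m², ¥37,693.35):
Base rate for 7279.67 is 12% + ¥0.67/m².
7279.67 has an FTA preferential rate, but origin Ilania is not Nareth; base rate stands.
Duty = ¥37,693.35 × 12% + 681 × ¥0.67 = ¥4,979.47.
Total = ¥167,425.11 + ¥3,486.29 + ¥13,317.40 + ¥4,979.47 = ¥189,208.27.

¥189,208.27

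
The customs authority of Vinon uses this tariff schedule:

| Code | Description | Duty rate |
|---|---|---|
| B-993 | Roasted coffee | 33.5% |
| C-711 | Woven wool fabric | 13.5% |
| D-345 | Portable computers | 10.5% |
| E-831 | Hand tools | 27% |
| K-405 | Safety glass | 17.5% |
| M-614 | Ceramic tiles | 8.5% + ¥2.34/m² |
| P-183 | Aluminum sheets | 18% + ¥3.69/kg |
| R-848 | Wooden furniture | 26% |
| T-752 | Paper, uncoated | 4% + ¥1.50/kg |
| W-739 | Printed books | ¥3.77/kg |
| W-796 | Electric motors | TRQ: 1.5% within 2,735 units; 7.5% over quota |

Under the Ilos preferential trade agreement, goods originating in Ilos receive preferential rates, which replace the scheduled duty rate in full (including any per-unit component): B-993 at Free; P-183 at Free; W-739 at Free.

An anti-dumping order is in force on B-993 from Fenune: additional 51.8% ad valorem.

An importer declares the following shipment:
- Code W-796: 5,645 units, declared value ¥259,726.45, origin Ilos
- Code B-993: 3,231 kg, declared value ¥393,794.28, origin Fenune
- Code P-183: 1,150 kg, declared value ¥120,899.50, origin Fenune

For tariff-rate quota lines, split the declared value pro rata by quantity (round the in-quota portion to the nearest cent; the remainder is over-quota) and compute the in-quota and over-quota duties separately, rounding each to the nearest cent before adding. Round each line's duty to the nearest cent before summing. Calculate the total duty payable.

¥373,841.17

Line 1 (W-796, Ilos, 5,645 units, ¥259,726.45):
Code W-796 is under a tariff-rate quota (threshold 2,735 units). In-quota: 2,735 units at 1.5%; over-quota: 2,910 units at 7.5%.
Pro-rata value split: in-quota = ¥259,726.45 × 2,735/5,645 = ¥125,837.35; over-quota = ¥259,726.45 − ¥125,837.35 = ¥133,889.10.
In-quota duty = ¥125,837.35 × 1.5% = ¥1,887.56. Over-quota duty = ¥133,889.10 × 7.5% = ¥10,041.68.
Line duty = ¥1,887.56 + ¥10,041.68 = ¥11,929.24.
Line 2 (B-993, Fenune, 3,231 kg, ¥393,794.28):
Base rate for B-993 is 33.5%.
B-993 has an FTA preferential rate, but origin Fenune is not Ilos; base rate stands.
Additional duty on B-993 from Fenune: +51.8%. Applied ad valorem rate: 33.5% + 51.8% = 85.3%.
Duty = ¥393,794.28 × 85.3% = ¥335,906.52.
Line 3 (P-183, Fenune, 1,150 kg, ¥120,899.50):
Base rate for P-183 is 18% + ¥3.69/kg.
P-183 has an FTA preferential rate, but origin Fenune is not Ilos; base rate stands.
Duty = ¥120,899.50 × 18% + 1,150 × ¥3.69 = ¥26,005.41.
Total = ¥11,929.24 + ¥335,906.52 + ¥26,005.41 = ¥373,841.17.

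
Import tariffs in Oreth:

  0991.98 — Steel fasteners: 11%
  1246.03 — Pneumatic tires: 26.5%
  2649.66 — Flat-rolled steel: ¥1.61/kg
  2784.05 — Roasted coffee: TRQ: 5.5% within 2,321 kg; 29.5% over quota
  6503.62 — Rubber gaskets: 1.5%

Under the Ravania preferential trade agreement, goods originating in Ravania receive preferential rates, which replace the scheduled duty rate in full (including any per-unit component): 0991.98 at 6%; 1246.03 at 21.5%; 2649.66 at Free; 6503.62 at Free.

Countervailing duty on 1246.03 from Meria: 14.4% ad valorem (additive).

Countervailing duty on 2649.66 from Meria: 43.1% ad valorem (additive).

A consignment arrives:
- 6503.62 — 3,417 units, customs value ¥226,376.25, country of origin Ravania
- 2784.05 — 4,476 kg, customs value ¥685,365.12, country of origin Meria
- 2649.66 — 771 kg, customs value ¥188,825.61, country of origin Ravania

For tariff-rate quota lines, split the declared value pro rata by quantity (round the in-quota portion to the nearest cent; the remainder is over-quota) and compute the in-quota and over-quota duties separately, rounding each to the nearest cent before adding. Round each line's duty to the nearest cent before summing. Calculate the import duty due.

Line 1 (6503.62, Ravania, 3,417 units, ¥226,376.25):
Base rate for 6503.62 is 1.5%.
Origin Ravania qualifies under the Oreth–Ravania agreement and 6503.62 is covered: preferential rate Free applies instead.
Duty = ¥226,376.25 × 0% = ¥0.00.
Line 2 (2784.05, Meria, 4,476 kg, ¥685,365.12):
Code 2784.05 is under a tariff-rate quota (threshold 2,321 kg). In-quota: 2,321 kg at 5.5%; over-quota: 2,155 kg at 29.5%.
Pro-rata value split: in-quota = ¥685,365.12 × 2,321/4,476 = ¥355,391.52; over-quota = ¥685,365.12 − ¥355,391.52 = ¥329,973.60.
In-quota duty = ¥355,391.52 × 5.5% = ¥19,546.53. Over-quota duty = ¥329,973.60 × 29.5% = ¥97,342.21.
Line duty = ¥19,546.53 + ¥97,342.21 = ¥116,888.74.
Line 3 (2649.66, Ravania, 771 kg, ¥188,825.61):
Base rate for 2649.66 is ¥1.61/kg.
Origin Ravania qualifies under the Oreth–Ravania agreement and 2649.66 is covered: preferential rate Free applies instead.
The additional-duty order on 2649.66 targets Meria, not Ravania; it does not apply.
Duty = ¥188,825.61 × 0% = ¥0.00.
Total = ¥0.00 + ¥116,888.74 + ¥0.00 = ¥116,888.74.

¥116,888.74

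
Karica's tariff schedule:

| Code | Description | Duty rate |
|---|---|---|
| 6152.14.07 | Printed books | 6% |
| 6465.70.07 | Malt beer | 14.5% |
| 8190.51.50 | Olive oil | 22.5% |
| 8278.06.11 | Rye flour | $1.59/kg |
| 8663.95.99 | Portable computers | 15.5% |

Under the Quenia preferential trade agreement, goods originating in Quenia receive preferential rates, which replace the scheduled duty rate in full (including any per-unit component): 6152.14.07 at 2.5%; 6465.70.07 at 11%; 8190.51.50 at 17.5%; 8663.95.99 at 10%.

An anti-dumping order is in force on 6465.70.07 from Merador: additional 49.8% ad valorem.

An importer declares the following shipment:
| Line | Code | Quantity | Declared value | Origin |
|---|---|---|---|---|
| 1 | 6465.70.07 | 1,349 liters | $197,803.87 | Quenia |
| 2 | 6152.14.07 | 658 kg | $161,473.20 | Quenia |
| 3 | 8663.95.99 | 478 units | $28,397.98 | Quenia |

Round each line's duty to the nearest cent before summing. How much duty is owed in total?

$28,635.06

Line 1 (6465.70.07, Quenia, 1,349 liters, $197,803.87):
Base rate for 6465.70.07 is 14.5%.
Origin Quenia qualifies under the Karica–Quenia agreement and 6465.70.07 is covered: preferential rate 11% applies instead.
The additional-duty order on 6465.70.07 targets Merador, not Quenia; it does not apply.
Duty = $197,803.87 × 11% = $21,758.43.
Line 2 (6152.14.07, Quenia, 658 kg, $161,473.20):
Base rate for 6152.14.07 is 6%.
Origin Quenia qualifies under the Karica–Quenia agreement and 6152.14.07 is covered: preferential rate 2.5% applies instead.
Duty = $161,473.20 × 2.5% = $4,036.83.
Line 3 (8663.95.99, Quenia, 478 units, $28,397.98):
Base rate for 8663.95.99 is 15.5%.
Origin Quenia qualifies under the Karica–Quenia agreement and 8663.95.99 is covered: preferential rate 10% applies instead.
Duty = $28,397.98 × 10% = $2,839.80.
Total = $21,758.43 + $4,036.83 + $2,839.80 = $28,635.06.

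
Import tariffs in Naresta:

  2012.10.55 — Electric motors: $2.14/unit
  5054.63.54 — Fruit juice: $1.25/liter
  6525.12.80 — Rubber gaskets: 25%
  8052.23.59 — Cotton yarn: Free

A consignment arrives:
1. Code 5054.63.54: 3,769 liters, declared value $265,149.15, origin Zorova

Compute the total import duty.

Line 1 (5054.63.54, Zorova, 3,769 liters, $265,149.15):
Base rate for 5054.63.54 is $1.25/liter.
Duty = 3,769 × $1.25 = $4,711.25.

$4,711.25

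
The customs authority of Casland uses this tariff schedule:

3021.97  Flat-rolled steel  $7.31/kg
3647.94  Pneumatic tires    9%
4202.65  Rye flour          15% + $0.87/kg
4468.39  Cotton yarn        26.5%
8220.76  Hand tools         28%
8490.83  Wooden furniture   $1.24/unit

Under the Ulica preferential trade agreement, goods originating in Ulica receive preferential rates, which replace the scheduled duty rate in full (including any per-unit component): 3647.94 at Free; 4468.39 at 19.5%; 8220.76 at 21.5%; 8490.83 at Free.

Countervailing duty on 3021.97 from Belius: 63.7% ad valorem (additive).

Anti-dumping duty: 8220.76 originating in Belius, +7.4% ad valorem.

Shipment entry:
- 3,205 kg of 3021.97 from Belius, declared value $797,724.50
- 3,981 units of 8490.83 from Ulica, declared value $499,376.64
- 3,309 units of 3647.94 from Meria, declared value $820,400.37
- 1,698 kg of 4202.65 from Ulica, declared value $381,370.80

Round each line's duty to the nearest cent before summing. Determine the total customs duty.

Line 1 (3021.97, Belius, 3,205 kg, $797,724.50):
Base rate for 3021.97 is $7.31/kg.
Additional duty on 3021.97 from Belius: +63.7% ad valorem. Applied ad valorem rate = 63.7%.
Duty = $797,724.50 × 63.7% + 3,205 × $7.31 = $531,579.06.
Line 2 (8490.83, Ulica, 3,981 units, $499,376.64):
Base rate for 8490.83 is $1.24/unit.
Origin Ulica qualifies under the Casland–Ulica agreement and 8490.83 is covered: preferential rate Free applies instead.
Duty = $499,376.64 × 0% = $0.00.
Line 3 (3647.94, Meria, 3,309 units, $820,400.37):
Base rate for 3647.94 is 9%.
3647.94 has an FTA preferential rate, but origin Meria is not Ulica; base rate stands.
Duty = $820,400.37 × 9% = $73,836.03.
Line 4 (4202.65, Ulica, 1,698 kg, $381,370.80):
Base rate for 4202.65 is 15% + $0.87/kg.
Origin Ulica is the FTA partner but 4202.65 is not on the preference list; base rate stands.
Duty = $381,370.80 × 15% + 1,698 × $0.87 = $58,682.88.
Total = $531,579.06 + $0.00 + $73,836.03 + $58,682.88 = $664,097.97.

$664,097.97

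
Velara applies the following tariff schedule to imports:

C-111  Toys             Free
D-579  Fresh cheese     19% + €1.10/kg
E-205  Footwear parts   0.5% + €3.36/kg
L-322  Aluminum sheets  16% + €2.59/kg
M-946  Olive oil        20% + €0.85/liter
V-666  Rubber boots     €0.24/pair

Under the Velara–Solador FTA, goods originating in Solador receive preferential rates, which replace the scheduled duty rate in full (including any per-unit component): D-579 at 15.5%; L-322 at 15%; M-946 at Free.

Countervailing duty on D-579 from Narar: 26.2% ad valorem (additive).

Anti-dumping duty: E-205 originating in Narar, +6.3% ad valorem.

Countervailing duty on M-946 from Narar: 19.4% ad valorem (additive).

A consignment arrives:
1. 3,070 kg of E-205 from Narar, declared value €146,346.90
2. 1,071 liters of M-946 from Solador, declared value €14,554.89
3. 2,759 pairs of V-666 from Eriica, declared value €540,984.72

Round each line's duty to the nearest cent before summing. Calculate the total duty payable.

€20,928.95

Line 1 (E-205, Narar, 3,070 kg, €146,346.90):
Base rate for E-205 is 0.5% + €3.36/kg.
Additional duty on E-205 from Narar: +6.3%. Applied ad valorem rate: 0.5% + 6.3% = 6.8%.
Duty = €146,346.90 × 6.8% + 3,070 × €3.36 = €20,266.79.
Line 2 (M-946, Solador, 1,071 liters, €14,554.89):
Base rate for M-946 is 20% + €0.85/liter.
Origin Solador qualifies under the Velara–Solador agreement and M-946 is covered: preferential rate Free applies instead.
The additional-duty order on M-946 targets Narar, not Solador; it does not apply.
Duty = €14,554.89 × 0% = €0.00.
Line 3 (V-666, Eriica, 2,759 pairs, €540,984.72):
Base rate for V-666 is €0.24/pair.
Duty = 2,759 × €0.24 = €662.16.
Total = €20,266.79 + €0.00 + €662.16 = €20,928.95.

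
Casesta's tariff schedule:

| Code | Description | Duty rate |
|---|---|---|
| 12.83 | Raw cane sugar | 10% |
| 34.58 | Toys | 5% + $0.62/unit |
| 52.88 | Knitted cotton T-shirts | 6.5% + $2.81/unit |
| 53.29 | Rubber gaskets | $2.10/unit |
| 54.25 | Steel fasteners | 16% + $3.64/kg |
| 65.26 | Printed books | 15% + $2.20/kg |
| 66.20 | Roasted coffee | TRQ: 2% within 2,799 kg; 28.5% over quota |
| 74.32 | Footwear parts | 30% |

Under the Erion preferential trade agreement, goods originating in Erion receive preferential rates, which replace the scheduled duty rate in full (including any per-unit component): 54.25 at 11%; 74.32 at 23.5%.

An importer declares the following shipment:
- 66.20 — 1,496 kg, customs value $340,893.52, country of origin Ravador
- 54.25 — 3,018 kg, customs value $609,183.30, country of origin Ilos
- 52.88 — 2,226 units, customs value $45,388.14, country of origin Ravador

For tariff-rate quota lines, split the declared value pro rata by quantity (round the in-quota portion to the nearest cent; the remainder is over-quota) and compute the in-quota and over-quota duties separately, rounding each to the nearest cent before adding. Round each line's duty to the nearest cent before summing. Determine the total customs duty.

Line 1 (66.20, Ravador, 1,496 kg, $340,893.52):
Code 66.20 is under a tariff-rate quota (threshold 2,799 kg). Quantity 1,496 kg is within the quota, so the in-quota rate 2% applies to the full value.
Duty = $340,893.52 × 2% = $6,817.87.
Line 2 (54.25, Ilos, 3,018 kg, $609,183.30):
Base rate for 54.25 is 16% + $3.64/kg.
54.25 has an FTA preferential rate, but origin Ilos is not Erion; base rate stands.
Duty = $609,183.30 × 16% + 3,018 × $3.64 = $108,454.85.
Line 3 (52.88, Ravador, 2,226 units, $45,388.14):
Base rate for 52.88 is 6.5% + $2.81/unit.
Duty = $45,388.14 × 6.5% + 2,226 × $2.81 = $9,205.29.
Total = $6,817.87 + $108,454.85 + $9,205.29 = $124,478.01.

$124,478.01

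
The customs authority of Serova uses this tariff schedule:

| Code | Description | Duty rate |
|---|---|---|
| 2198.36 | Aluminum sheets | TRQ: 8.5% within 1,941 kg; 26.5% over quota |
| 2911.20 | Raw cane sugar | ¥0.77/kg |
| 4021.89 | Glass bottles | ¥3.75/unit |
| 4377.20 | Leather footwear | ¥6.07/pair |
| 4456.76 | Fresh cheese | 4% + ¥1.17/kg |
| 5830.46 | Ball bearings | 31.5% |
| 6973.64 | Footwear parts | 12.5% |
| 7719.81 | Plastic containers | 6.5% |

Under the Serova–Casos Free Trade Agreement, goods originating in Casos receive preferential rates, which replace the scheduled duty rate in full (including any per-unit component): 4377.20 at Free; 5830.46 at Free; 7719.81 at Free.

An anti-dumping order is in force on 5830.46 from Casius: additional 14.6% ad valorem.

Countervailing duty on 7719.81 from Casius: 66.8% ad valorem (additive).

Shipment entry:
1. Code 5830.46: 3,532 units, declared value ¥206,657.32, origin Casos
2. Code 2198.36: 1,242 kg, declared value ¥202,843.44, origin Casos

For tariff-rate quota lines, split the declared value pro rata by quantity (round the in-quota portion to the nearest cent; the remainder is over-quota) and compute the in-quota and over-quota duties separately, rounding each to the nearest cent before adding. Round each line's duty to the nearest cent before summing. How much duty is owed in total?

Line 1 (5830.46, Casos, 3,532 units, ¥206,657.32):
Base rate for 5830.46 is 31.5%.
Origin Casos qualifies under the Serova–Casos agreement and 5830.46 is covered: preferential rate Free applies instead.
The additional-duty order on 5830.46 targets Casius, not Casos; it does not apply.
Duty = ¥206,657.32 × 0% = ¥0.00.
Line 2 (2198.36, Casos, 1,242 kg, ¥202,843.44):
Code 2198.36 is under a tariff-rate quota (threshold 1,941 kg). Quantity 1,242 kg is within the quota, so the in-quota rate 8.5% applies to the full value.
Duty = ¥202,843.44 × 8.5% = ¥17,241.69.
Total = ¥0.00 + ¥17,241.69 = ¥17,241.69.

¥17,241.69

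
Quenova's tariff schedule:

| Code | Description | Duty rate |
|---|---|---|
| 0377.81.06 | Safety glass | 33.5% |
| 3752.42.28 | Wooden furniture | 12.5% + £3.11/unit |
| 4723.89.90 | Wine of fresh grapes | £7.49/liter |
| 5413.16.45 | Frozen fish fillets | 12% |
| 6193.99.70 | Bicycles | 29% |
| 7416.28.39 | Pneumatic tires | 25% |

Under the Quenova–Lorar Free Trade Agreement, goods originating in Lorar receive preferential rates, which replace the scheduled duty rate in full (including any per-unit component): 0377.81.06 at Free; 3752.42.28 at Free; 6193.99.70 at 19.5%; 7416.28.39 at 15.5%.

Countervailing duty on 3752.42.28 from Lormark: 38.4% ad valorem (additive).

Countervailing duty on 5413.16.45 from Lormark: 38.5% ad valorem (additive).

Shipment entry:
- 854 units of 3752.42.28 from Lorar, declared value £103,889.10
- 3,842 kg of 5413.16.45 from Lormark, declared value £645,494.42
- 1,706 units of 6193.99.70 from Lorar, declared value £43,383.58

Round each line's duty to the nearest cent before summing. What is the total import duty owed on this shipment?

Line 1 (3752.42.28, Lorar, 854 units, £103,889.10):
Base rate for 3752.42.28 is 12.5% + £3.11/unit.
Origin Lorar qualifies under the Quenova–Lorar agreement and 3752.42.28 is covered: preferential rate Free applies instead.
The additional-duty order on 3752.42.28 targets Lormark, not Lorar; it does not apply.
Duty = £103,889.10 × 0% = £0.00.
Line 2 (5413.16.45, Lormark, 3,842 kg, £645,494.42):
Base rate for 5413.16.45 is 12%.
Additional duty on 5413.16.45 from Lormark: +38.5%. Applied ad valorem rate: 12% + 38.5% = 50.5%.
Duty = £645,494.42 × 50.5% = £325,974.68.
Line 3 (6193.99.70, Lorar, 1,706 units, £43,383.58):
Base rate for 6193.99.70 is 29%.
Origin Lorar qualifies under the Quenova–Lorar agreement and 6193.99.70 is covered: preferential rate 19.5% applies instead.
Duty = £43,383.58 × 19.5% = £8,459.80.
Total = £0.00 + £325,974.68 + £8,459.80 = £334,434.48.

£334,434.48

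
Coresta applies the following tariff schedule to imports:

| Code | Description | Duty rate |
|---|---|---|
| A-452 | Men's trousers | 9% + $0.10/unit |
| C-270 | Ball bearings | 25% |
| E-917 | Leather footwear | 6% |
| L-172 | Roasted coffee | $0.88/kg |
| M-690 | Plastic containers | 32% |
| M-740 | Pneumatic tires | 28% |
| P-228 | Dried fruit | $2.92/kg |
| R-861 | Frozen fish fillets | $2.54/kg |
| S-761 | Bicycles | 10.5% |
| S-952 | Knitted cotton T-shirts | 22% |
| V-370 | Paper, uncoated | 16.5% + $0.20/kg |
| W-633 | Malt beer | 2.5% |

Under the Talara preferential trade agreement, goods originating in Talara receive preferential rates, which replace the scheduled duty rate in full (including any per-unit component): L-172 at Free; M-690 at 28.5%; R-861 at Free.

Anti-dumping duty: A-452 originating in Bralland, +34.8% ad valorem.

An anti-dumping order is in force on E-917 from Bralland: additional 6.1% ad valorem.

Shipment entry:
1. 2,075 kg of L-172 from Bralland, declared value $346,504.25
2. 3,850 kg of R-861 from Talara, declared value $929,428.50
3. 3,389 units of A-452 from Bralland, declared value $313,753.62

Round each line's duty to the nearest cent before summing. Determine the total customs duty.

Line 1 (L-172, Bralland, 2,075 kg, $346,504.25):
Base rate for L-172 is $0.88/kg.
L-172 has an FTA preferential rate, but origin Bralland is not Talara; base rate stands.
Duty = 2,075 × $0.88 = $1,826.00.
Line 2 (R-861, Talara, 3,850 kg, $929,428.50):
Base rate for R-861 is $2.54/kg.
Origin Talara qualifies under the Coresta–Talara agreement and R-861 is covered: preferential rate Free applies instead.
Duty = $929,428.50 × 0% = $0.00.
Line 3 (A-452, Bralland, 3,389 units, $313,753.62):
Base rate for A-452 is 9% + $0.10/unit.
Additional duty on A-452 from Bralland: +34.8%. Applied ad valorem rate: 9% + 34.8% = 43.8%.
Duty = $313,753.62 × 43.8% + 3,389 × $0.10 = $137,762.99.
Total = $1,826.00 + $0.00 + $137,762.99 = $139,588.99.

$139,588.99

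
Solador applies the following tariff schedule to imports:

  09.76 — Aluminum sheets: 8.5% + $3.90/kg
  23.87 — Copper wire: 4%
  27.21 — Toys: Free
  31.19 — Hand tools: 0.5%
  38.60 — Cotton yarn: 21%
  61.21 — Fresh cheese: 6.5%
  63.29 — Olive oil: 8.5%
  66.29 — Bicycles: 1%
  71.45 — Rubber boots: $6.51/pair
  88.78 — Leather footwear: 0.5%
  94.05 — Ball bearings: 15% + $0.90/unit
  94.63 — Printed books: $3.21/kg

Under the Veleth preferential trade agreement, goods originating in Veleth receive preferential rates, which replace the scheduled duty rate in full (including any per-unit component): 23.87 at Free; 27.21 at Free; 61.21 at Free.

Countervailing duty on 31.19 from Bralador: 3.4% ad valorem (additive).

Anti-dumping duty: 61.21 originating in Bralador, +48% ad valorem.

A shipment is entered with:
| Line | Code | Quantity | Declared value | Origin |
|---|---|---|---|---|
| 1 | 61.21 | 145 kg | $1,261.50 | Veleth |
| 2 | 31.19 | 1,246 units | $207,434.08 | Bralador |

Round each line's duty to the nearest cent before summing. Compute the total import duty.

$8,089.93

Line 1 (61.21, Veleth, 145 kg, $1,261.50):
Base rate for 61.21 is 6.5%.
Origin Veleth qualifies under the Solador–Veleth agreement and 61.21 is covered: preferential rate Free applies instead.
The additional-duty order on 61.21 targets Bralador, not Veleth; it does not apply.
Duty = $1,261.50 × 0% = $0.00.
Line 2 (31.19, Bralador, 1,246 units, $207,434.08):
Base rate for 31.19 is 0.5%.
Additional duty on 31.19 from Bralador: +3.4%. Applied ad valorem rate: 0.5% + 3.4% = 3.9%.
Duty = $207,434.08 × 3.9% = $8,089.93.
Total = $0.00 + $8,089.93 = $8,089.93.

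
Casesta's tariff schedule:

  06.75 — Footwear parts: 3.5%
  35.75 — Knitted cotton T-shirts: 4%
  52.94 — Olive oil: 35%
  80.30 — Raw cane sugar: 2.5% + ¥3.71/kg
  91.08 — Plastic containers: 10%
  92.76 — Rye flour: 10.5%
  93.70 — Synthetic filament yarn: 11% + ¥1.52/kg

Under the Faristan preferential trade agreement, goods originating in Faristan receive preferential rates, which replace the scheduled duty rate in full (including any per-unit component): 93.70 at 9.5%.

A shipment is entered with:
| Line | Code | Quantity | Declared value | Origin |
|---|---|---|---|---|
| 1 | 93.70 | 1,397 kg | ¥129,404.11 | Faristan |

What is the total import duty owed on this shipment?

¥12,293.39

Line 1 (93.70, Faristan, 1,397 kg, ¥129,404.11):
Base rate for 93.70 is 11% + ¥1.52/kg.
Origin Faristan qualifies under the Casesta–Faristan agreement and 93.70 is covered: preferential rate 9.5% applies instead.
Duty = ¥129,404.11 × 9.5% = ¥12,293.39.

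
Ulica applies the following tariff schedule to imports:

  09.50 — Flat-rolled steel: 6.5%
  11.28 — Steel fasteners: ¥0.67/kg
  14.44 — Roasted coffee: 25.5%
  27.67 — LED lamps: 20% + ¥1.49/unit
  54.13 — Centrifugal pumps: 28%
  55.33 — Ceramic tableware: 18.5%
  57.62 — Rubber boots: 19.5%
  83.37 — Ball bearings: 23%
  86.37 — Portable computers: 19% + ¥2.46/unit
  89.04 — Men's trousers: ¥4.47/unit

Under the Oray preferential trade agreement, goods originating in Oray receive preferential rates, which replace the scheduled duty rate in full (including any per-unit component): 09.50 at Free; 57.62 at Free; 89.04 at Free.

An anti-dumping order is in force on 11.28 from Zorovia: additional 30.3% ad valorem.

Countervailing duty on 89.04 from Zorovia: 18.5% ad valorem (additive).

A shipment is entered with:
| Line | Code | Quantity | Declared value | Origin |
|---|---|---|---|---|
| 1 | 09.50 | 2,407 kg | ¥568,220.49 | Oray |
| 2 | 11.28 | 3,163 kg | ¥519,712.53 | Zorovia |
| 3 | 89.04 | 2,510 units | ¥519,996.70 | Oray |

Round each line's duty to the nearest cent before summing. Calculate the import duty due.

¥159,592.11

Line 1 (09.50, Oray, 2,407 kg, ¥568,220.49):
Base rate for 09.50 is 6.5%.
Origin Oray qualifies under the Ulica–Oray agreement and 09.50 is covered: preferential rate Free applies instead.
Duty = ¥568,220.49 × 0% = ¥0.00.
Line 2 (11.28, Zorovia, 3,163 kg, ¥519,712.53):
Base rate for 11.28 is ¥0.67/kg.
Additional duty on 11.28 from Zorovia: +30.3% ad valorem. Applied ad valorem rate = 30.3%.
Duty = ¥519,712.53 × 30.3% + 3,163 × ¥0.67 = ¥159,592.11.
Line 3 (89.04, Oray, 2,510 units, ¥519,996.70):
Base rate for 89.04 is ¥4.47/unit.
Origin Oray qualifies under the Ulica–Oray agreement and 89.04 is covered: preferential rate Free applies instead.
The additional-duty order on 89.04 targets Zorovia, not Oray; it does not apply.
Duty = ¥519,996.70 × 0% = ¥0.00.
Total = ¥0.00 + ¥159,592.11 + ¥0.00 = ¥159,592.11.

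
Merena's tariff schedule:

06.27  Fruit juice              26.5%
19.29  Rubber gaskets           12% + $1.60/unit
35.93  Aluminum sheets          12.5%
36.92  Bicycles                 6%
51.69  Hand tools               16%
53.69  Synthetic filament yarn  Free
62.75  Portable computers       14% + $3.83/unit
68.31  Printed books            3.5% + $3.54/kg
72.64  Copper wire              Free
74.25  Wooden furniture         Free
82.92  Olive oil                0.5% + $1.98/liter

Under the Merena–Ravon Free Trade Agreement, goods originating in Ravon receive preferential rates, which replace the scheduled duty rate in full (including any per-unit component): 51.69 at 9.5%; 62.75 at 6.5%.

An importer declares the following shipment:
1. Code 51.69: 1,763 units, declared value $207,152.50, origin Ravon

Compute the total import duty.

Line 1 (51.69, Ravon, 1,763 units, $207,152.50):
Base rate for 51.69 is 16%.
Origin Ravon qualifies under the Merena–Ravon agreement and 51.69 is covered: preferential rate 9.5% applies instead.
Duty = $207,152.50 × 9.5% = $19,679.49.

$19,679.49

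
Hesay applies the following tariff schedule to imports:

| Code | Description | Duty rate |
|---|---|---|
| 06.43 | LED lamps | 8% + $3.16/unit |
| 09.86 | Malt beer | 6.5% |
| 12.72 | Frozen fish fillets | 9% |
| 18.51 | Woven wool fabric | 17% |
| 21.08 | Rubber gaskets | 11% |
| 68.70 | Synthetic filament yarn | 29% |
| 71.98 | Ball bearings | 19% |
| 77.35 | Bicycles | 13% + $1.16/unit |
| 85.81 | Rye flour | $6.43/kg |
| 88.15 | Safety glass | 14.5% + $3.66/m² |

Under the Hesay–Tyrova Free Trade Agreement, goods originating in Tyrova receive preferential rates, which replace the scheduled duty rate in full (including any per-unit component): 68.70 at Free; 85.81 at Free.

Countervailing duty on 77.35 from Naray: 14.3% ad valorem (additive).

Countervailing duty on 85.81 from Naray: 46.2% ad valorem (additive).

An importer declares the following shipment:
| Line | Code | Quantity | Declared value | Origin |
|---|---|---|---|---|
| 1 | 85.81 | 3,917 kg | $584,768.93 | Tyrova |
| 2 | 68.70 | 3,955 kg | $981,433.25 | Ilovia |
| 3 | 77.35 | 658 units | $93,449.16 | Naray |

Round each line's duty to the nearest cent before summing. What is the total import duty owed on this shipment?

$310,890.54

Line 1 (85.81, Tyrova, 3,917 kg, $584,768.93):
Base rate for 85.81 is $6.43/kg.
Origin Tyrova qualifies under the Hesay–Tyrova agreement and 85.81 is covered: preferential rate Free applies instead.
The additional-duty order on 85.81 targets Naray, not Tyrova; it does not apply.
Duty = $584,768.93 × 0% = $0.00.
Line 2 (68.70, Ilovia, 3,955 kg, $981,433.25):
Base rate for 68.70 is 29%.
68.70 has an FTA preferential rate, but origin Ilovia is not Tyrova; base rate stands.
Duty = $981,433.25 × 29% = $284,615.64.
Line 3 (77.35, Naray, 658 units, $93,449.16):
Base rate for 77.35 is 13% + $1.16/unit.
Additional duty on 77.35 from Naray: +14.3%. Applied ad valorem rate: 13% + 14.3% = 27.3%.
Duty = $93,449.16 × 27.3% + 658 × $1.16 = $26,274.90.
Total = $0.00 + $284,615.64 + $26,274.90 = $310,890.54.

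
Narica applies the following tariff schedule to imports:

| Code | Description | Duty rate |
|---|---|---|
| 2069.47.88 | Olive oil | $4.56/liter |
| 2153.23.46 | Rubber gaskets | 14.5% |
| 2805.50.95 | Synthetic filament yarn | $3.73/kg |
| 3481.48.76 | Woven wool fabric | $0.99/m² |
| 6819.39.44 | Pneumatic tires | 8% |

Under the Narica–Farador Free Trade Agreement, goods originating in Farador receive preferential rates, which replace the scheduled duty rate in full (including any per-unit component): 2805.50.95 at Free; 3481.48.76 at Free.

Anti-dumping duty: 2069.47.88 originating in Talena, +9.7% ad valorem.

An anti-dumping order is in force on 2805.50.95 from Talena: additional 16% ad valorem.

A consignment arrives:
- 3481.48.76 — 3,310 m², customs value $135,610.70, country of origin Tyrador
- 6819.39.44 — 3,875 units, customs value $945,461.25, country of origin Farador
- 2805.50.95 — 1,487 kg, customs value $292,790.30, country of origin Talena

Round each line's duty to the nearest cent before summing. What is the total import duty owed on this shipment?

Line 1 (3481.48.76, Tyrador, 3,310 m², $135,610.70):
Base rate for 3481.48.76 is $0.99/m².
3481.48.76 has an FTA preferential rate, but origin Tyrador is not Farador; base rate stands.
Duty = 3,310 × $0.99 = $3,276.90.
Line 2 (6819.39.44, Farador, 3,875 units, $945,461.25):
Base rate for 6819.39.44 is 8%.
Origin Farador is the FTA partner but 6819.39.44 is not on the preference list; base rate stands.
Duty = $945,461.25 × 8% = $75,636.90.
Line 3 (2805.50.95, Talena, 1,487 kg, $292,790.30):
Base rate for 2805.50.95 is $3.73/kg.
2805.50.95 has an FTA preferential rate, but origin Talena is not Farador; base rate stands.
Additional duty on 2805.50.95 from Talena: +16% ad valorem. Applied ad valorem rate = 16%.
Duty = $292,790.30 × 16% + 1,487 × $3.73 = $52,392.96.
Total = $3,276.90 + $75,636.90 + $52,392.96 = $131,306.76.

$131,306.76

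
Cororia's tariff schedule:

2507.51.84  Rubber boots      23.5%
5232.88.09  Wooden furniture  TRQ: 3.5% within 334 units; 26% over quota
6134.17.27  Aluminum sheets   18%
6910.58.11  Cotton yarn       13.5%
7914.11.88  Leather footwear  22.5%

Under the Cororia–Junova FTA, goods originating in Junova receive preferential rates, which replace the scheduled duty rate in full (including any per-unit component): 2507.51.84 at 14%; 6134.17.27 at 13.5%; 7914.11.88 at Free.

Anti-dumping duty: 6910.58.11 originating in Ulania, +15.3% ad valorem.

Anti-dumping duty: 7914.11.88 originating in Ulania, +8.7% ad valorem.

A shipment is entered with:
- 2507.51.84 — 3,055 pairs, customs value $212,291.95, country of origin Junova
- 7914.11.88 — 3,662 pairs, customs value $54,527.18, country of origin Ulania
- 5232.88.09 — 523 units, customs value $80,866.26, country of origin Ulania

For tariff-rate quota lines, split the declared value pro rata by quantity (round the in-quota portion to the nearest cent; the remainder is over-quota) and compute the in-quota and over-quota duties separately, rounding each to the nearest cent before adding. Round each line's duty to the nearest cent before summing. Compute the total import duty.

$56,138.89

Line 1 (2507.51.84, Junova, 3,055 pairs, $212,291.95):
Base rate for 2507.51.84 is 23.5%.
Origin Junova qualifies under the Cororia–Junova agreement and 2507.51.84 is covered: preferential rate 14% applies instead.
Duty = $212,291.95 × 14% = $29,720.87.
Line 2 (7914.11.88, Ulania, 3,662 pairs, $54,527.18):
Base rate for 7914.11.88 is 22.5%.
7914.11.88 has an FTA preferential rate, but origin Ulania is not Junova; base rate stands.
Additional duty on 7914.11.88 from Ulania: +8.7%. Applied ad valorem rate: 22.5% + 8.7% = 31.2%.
Duty = $54,527.18 × 31.2% = $17,012.48.
Line 3 (5232.88.09, Ulania, 523 units, $80,866.26):
Code 5232.88.09 is under a tariff-rate quota (threshold 334 units). In-quota: 334 units at 3.5%; over-quota: 189 units at 26%.
Pro-rata value split: in-quota = $80,866.26 × 334/523 = $51,643.08; over-quota = $80,866.26 − $51,643.08 = $29,223.18.
In-quota duty = $51,643.08 × 3.5% = $1,807.51. Over-quota duty = $29,223.18 × 26% = $7,598.03.
Line duty = $1,807.51 + $7,598.03 = $9,405.54.
Total = $29,720.87 + $17,012.48 + $9,405.54 = $56,138.89.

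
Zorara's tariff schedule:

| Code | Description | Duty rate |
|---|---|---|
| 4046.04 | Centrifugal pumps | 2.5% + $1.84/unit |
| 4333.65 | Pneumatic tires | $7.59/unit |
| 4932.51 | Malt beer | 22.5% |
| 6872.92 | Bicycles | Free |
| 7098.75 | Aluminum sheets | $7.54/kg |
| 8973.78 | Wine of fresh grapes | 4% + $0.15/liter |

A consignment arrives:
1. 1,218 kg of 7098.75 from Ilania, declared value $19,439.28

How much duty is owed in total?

Line 1 (7098.75, Ilania, 1,218 kg, $19,439.28):
Base rate for 7098.75 is $7.54/kg.
Duty = 1,218 × $7.54 = $9,183.72.

$9,183.72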